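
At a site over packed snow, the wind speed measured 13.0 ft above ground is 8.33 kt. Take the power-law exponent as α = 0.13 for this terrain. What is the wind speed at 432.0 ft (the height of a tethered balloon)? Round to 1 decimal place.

13.1 kt

Power-law profile: V₂ = V₁ · (z₂/z₁)^α
V₂ = 8.33 × (432.0/13.0)^0.13 = 8.33 × (33.2308)^0.13
    = 8.33 × 1.5769 = 13.1355 kt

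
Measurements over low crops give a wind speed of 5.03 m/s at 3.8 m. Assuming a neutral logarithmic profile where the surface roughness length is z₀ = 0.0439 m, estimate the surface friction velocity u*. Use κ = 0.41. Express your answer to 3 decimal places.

u* ≈ 0.462 m/s

Log law: V(z) = (u*/κ) · ln(z/z₀) ⇒ u* = κ · V / ln(z/z₀)
u* = 0.41 × 5.03 / ln(3.8/0.0439) = 0.41 × 5.03 / 4.4608
   = 2.0623 / 4.4608 = 0.4623 m/s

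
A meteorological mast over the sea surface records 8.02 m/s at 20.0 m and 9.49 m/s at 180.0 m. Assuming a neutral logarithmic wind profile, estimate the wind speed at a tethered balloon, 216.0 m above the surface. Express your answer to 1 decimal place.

Log law: V ∝ ln(z/z₀). From the pair, with r = V₁/V₂ = 0.84510,
ln z₀ = (ln z₁ − r·ln z₂)/(1 − r) = (2.9957 − 0.84510×5.1930)/0.15490 = -8.9918 → z₀ = 0.0001244 m
V₃ = V₁ · ln(z₃/z₀)/ln(z₁/z₀) = 8.02 × 14.3671/11.9876 = 9.6120 m/s

9.6 m/s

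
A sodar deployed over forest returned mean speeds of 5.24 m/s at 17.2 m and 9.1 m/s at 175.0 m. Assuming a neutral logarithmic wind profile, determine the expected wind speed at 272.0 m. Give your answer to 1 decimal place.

Log law: V ∝ ln(z/z₀). From the pair, with r = V₁/V₂ = 0.57582,
ln z₀ = (ln z₁ − r·ln z₂)/(1 − r) = (2.8449 − 0.57582×5.1648)/0.42418 = -0.3044 → z₀ = 0.7376 m
V₃ = V₁ · ln(z₃/z₀)/ln(z₁/z₀) = 5.24 × 5.9102/3.1493 = 9.8338 m/s

9.8 m/s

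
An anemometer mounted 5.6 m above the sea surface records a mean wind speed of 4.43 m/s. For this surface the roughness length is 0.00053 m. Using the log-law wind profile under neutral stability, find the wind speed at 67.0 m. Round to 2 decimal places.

Log law: V(z) ∝ ln(z/z₀), so V₂/V₁ = ln(z₂/z₀) / ln(z₁/z₀).
ln(67.0/0.00053) = 11.7473, ln(5.6/0.00053) = 9.2654
V₂ = 4.43 × 11.7473/9.2654 = 4.43 × 1.2679 = 5.6167 m/s

5.62 m/s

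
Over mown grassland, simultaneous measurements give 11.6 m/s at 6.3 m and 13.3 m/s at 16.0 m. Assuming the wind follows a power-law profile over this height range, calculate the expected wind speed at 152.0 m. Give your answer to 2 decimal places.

18.51 m/s

First find α: α = ln(V₂/V₁)/ln(z₂/z₁) = ln(13.3/11.6)/ln(16.0/6.3) = 0.13676/0.93204 = 0.1467
Extrapolate from 16.0 m to 152.0 m: V₃ = 13.3 × (152.0/16.0)^0.1467 = 13.3 × 1.3914 = 18.5061 m/s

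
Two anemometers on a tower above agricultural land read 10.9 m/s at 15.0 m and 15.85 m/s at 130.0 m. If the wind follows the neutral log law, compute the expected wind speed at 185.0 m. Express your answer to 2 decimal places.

16.66 m/s

Log law: V ∝ ln(z/z₀). From the pair, with r = V₁/V₂ = 0.68770,
ln z₀ = (ln z₁ − r·ln z₂)/(1 − r) = (2.7081 − 0.68770×4.8675)/0.31230 = -2.0472 → z₀ = 0.1291 m
V₃ = V₁ · ln(z₃/z₀)/ln(z₁/z₀) = 10.9 × 7.2675/4.7552 = 16.6587 m/s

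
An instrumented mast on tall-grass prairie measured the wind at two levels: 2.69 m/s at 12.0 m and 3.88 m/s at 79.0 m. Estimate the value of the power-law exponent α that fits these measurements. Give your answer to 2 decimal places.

α ≈ 0.19

Power law: V₂/V₁ = (z₂/z₁)^α ⇒ α = ln(V₂/V₁) / ln(z₂/z₁)
α = ln(3.88/2.69) / ln(79.0/12.0) = ln(1.4424) / ln(6.5833)
  = 0.36629 / 1.88454 = 0.19437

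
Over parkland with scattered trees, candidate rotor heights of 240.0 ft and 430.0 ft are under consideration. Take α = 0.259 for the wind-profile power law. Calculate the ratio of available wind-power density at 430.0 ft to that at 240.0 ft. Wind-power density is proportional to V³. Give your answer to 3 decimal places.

Speed ratio: V_B/V_A = (z_B/z_A)^α = (430.0/240.0)^0.259 = (1.7917)^0.259 = 1.16304
Power-density ratio: P_B/P_A = (V_B/V_A)³ = (1.16304)³ = 1.57319

1.573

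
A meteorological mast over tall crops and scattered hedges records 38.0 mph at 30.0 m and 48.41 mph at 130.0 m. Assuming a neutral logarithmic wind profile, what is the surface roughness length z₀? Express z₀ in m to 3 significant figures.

Log law: V(z) ∝ ln(z/z₀). With r = V₁/V₂ = 38.0/48.41 = 0.78496,
r · ln(z₂/z₀) = ln(z₁/z₀) ⇒ ln z₀ = (ln z₁ − r·ln z₂)/(1 − r)
ln z₀ = (3.40120 − 0.78496×4.86753) / 0.21504 = -1.9514
z₀ = exp(-1.9514) = 0.1421 m

z₀ ≈ 0.142 m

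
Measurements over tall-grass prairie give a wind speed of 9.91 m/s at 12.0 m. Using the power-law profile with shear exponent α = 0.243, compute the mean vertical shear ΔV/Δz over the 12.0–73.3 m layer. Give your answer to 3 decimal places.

Power law: V₂ = V₁ · (z₂/z₁)^α = 9.91 × (6.1083)^0.243 = 15.3834 m/s
ΔV/Δz = (15.3834 − 9.91)/(73.3 − 12.0) = 5.4734/61.3000 = 0.08929 m/s/m

0.089 m/s/m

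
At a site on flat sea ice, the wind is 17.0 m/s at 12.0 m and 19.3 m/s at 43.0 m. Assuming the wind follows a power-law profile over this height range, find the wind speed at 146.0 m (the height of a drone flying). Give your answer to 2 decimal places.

First find α: α = ln(V₂/V₁)/ln(z₂/z₁) = ln(19.3/17.0)/ln(43.0/12.0) = 0.12689/1.27629 = 0.0994
Extrapolate from 43.0 m to 146.0 m: V₃ = 19.3 × (146.0/43.0)^0.0994 = 19.3 × 1.1292 = 21.7941 m/s

21.79 m/s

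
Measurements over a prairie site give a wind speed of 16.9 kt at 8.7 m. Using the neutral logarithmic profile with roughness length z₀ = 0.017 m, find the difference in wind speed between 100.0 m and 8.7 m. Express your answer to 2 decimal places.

6.62 kt

Log law: V₂ = V₁ · ln(z₂/z₀)/ln(z₁/z₀) = 16.9 × 8.6797/6.2379 = 23.5156 kt
ΔV = 23.5156 − 16.9 = 6.6156 kt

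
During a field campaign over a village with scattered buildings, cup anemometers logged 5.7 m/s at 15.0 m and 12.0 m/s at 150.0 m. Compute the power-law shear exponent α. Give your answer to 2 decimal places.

α ≈ 0.32

Power law: V₂/V₁ = (z₂/z₁)^α ⇒ α = ln(V₂/V₁) / ln(z₂/z₁)
α = ln(12.0/5.7) / ln(150.0/15.0) = ln(2.1053) / ln(10.0000)
  = 0.74444 / 2.30259 = 0.32331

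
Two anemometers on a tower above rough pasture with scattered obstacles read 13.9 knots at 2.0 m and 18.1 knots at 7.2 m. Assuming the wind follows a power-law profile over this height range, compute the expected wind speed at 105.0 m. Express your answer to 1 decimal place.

First find α: α = ln(V₂/V₁)/ln(z₂/z₁) = ln(18.1/13.9)/ln(7.2/2.0) = 0.26402/1.28093 = 0.2061
Extrapolate from 7.2 m to 105.0 m: V₃ = 18.1 × (105.0/7.2)^0.2061 = 18.1 × 1.7374 = 31.4463 knots

31.4 knots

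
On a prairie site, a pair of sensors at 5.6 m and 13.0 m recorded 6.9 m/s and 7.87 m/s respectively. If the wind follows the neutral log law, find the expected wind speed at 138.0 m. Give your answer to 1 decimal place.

10.6 m/s

Log law: V ∝ ln(z/z₀). From the pair, with r = V₁/V₂ = 0.87675,
ln z₀ = (ln z₁ − r·ln z₂)/(1 − r) = (1.7228 − 0.87675×2.5649)/0.12325 = -4.2680 → z₀ = 0.01401 m
V₃ = V₁ · ln(z₃/z₀)/ln(z₁/z₀) = 6.9 × 9.1953/5.9908 = 10.5908 m/s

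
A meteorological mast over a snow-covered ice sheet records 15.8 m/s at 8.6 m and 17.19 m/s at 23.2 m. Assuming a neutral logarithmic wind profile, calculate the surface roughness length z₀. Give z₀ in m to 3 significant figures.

Log law: V(z) ∝ ln(z/z₀). With r = V₁/V₂ = 15.8/17.19 = 0.91914,
r · ln(z₂/z₀) = ln(z₁/z₀) ⇒ ln z₀ = (ln z₁ − r·ln z₂)/(1 − r)
ln z₀ = (2.15176 − 0.91914×3.14415) / 0.08086 = -9.1286
z₀ = exp(-9.1286) = 0.0001085 m

z₀ ≈ 0.000109 m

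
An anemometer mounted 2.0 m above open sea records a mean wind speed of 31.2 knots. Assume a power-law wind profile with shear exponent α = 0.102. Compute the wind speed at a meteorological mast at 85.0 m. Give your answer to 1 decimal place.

Power-law profile: V₂ = V₁ · (z₂/z₁)^α
V₂ = 31.2 × (85.0/2.0)^0.102 = 31.2 × (42.5000)^0.102
    = 31.2 × 1.4659 = 45.7352 knots

45.7 knots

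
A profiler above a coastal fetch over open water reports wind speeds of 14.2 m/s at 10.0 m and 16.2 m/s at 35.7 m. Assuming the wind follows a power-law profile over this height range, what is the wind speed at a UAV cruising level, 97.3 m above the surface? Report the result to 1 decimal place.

18.0 m/s

First find α: α = ln(V₂/V₁)/ln(z₂/z₁) = ln(16.2/14.2)/ln(35.7/10.0) = 0.13177/1.27257 = 0.1035
Extrapolate from 35.7 m to 97.3 m: V₃ = 16.2 × (97.3/35.7)^0.1035 = 16.2 × 1.1094 = 17.9723 m/s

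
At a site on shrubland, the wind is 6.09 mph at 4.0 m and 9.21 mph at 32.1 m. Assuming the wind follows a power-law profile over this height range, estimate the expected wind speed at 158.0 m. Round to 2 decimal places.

12.64 mph

First find α: α = ln(V₂/V₁)/ln(z₂/z₁) = ln(9.21/6.09)/ln(32.1/4.0) = 0.41364/2.08256 = 0.1986
Extrapolate from 32.1 m to 158.0 m: V₃ = 9.21 × (158.0/32.1)^0.1986 = 9.21 × 1.3724 = 12.6397 mph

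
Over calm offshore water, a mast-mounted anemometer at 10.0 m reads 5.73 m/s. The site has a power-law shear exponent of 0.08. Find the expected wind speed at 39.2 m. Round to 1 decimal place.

6.4 m/s

Power-law profile: V₂ = V₁ · (z₂/z₁)^α
V₂ = 5.73 × (39.2/10.0)^0.08 = 5.73 × (3.9200)^0.08
    = 5.73 × 1.1155 = 6.3917 m/s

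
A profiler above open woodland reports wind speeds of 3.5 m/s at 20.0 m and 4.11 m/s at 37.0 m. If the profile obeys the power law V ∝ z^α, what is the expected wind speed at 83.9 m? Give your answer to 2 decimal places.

First find α: α = ln(V₂/V₁)/ln(z₂/z₁) = ln(4.11/3.5)/ln(37.0/20.0) = 0.16066/0.61519 = 0.2612
Extrapolate from 37.0 m to 83.9 m: V₃ = 4.11 × (83.9/37.0)^0.2612 = 4.11 × 1.2384 = 5.0898 m/s

5.09 m/s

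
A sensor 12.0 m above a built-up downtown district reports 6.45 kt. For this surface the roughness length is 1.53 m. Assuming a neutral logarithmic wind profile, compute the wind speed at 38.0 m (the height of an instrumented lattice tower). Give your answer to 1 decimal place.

Log law: V(z) ∝ ln(z/z₀), so V₂/V₁ = ln(z₂/z₀) / ln(z₁/z₀).
ln(38.0/1.53) = 3.2123, ln(12.0/1.53) = 2.0596
V₂ = 6.45 × 3.2123/2.0596 = 6.45 × 1.5597 = 10.0598 kt

10.1 kt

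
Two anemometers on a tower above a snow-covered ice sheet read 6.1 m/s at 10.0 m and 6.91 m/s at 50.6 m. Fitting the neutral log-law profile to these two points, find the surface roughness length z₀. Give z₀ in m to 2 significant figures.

Log law: V(z) ∝ ln(z/z₀). With r = V₁/V₂ = 6.1/6.91 = 0.88278,
r · ln(z₂/z₀) = ln(z₁/z₀) ⇒ ln z₀ = (ln z₁ − r·ln z₂)/(1 − r)
ln z₀ = (2.30259 − 0.88278×3.92395) / 0.11722 = -9.9077
z₀ = exp(-9.9077) = 0.00004979 m

z₀ ≈ 0.000050 m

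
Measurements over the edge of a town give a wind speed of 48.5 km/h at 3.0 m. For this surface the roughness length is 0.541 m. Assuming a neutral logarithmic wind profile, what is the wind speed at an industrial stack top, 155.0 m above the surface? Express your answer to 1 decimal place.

Log law: V(z) ∝ ln(z/z₀), so V₂/V₁ = ln(z₂/z₀) / ln(z₁/z₀).
ln(155.0/0.541) = 5.6578, ln(3.0/0.541) = 1.7129
V₂ = 48.5 × 5.6578/1.7129 = 48.5 × 3.3029 = 160.1925 km/h

160.2 km/h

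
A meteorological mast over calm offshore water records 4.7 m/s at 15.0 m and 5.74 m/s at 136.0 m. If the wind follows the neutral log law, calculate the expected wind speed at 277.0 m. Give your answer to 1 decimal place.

6.1 m/s

Log law: V ∝ ln(z/z₀). From the pair, with r = V₁/V₂ = 0.81882,
ln z₀ = (ln z₁ − r·ln z₂)/(1 − r) = (2.7081 − 0.81882×4.9127)/0.18118 = -7.2551 → z₀ = 0.0007066 m
V₃ = V₁ · ln(z₃/z₀)/ln(z₁/z₀) = 4.7 × 12.8791/9.9631 = 6.0756 m/s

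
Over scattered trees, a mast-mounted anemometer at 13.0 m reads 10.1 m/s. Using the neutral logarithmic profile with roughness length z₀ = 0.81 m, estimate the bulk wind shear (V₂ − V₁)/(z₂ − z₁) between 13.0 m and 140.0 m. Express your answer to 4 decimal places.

0.0681 m/s/m

Log law: V₂ = V₁ · ln(z₂/z₀)/ln(z₁/z₀) = 10.1 × 5.1524/2.7757 = 18.7482 m/s
ΔV/Δz = (18.7482 − 10.1)/(140.0 − 13.0) = 8.6482/127.0000 = 0.06810 m/s/m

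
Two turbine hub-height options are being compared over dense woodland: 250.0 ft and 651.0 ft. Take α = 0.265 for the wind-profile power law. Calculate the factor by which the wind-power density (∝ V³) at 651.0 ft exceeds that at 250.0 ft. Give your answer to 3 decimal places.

Speed ratio: V_B/V_A = (z_B/z_A)^α = (651.0/250.0)^0.265 = (2.6040)^0.265 = 1.28868
Power-density ratio: P_B/P_A = (V_B/V_A)³ = (1.28868)³ = 2.14010

2.140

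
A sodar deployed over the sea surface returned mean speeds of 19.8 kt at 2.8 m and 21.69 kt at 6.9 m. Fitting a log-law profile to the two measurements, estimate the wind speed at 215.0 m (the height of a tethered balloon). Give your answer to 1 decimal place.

Log law: V ∝ ln(z/z₀). From the pair, with r = V₁/V₂ = 0.91286,
ln z₀ = (ln z₁ − r·ln z₂)/(1 − r) = (1.0296 − 0.91286×1.9315)/0.08714 = -8.4189 → z₀ = 0.0002207 m
V₃ = V₁ · ln(z₃/z₀)/ln(z₁/z₀) = 19.8 × 13.7895/9.4485 = 28.8969 kt

28.9 kt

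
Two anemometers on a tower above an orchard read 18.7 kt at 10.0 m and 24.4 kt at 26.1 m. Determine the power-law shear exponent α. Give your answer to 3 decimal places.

Power law: V₂/V₁ = (z₂/z₁)^α ⇒ α = ln(V₂/V₁) / ln(z₂/z₁)
α = ln(24.4/18.7) / ln(26.1/10.0) = ln(1.3048) / ln(2.6100)
  = 0.26606 / 0.95935 = 0.27733

α ≈ 0.277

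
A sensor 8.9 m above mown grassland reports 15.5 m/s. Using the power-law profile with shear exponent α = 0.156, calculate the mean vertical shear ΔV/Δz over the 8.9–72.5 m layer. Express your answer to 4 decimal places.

Power law: V₂ = V₁ · (z₂/z₁)^α = 15.5 × (8.1461)^0.156 = 21.5001 m/s
ΔV/Δz = (21.5001 − 15.5)/(72.5 − 8.9) = 6.0001/63.6000 = 0.09434 m/s/m

0.0943 m/s/m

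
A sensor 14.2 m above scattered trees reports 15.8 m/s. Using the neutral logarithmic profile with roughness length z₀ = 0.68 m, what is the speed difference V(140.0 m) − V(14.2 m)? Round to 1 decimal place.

Log law: V₂ = V₁ · ln(z₂/z₀)/ln(z₁/z₀) = 15.8 × 5.3273/3.0389 = 27.6979 m/s
ΔV = 27.6979 − 15.8 = 11.8979 m/s

11.9 m/s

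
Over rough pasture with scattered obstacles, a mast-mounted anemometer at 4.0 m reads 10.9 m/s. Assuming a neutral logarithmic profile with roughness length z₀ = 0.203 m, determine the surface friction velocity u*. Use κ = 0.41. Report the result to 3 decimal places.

Log law: V(z) = (u*/κ) · ln(z/z₀) ⇒ u* = κ · V / ln(z/z₀)
u* = 0.41 × 10.9 / ln(4.0/0.203) = 0.41 × 10.9 / 2.9808
   = 4.4690 / 2.9808 = 1.4992 m/s

u* ≈ 1.499 m/s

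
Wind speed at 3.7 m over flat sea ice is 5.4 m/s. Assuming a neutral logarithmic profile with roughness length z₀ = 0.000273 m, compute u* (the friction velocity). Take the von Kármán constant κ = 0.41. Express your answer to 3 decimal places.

u* ≈ 0.233 m/s

Log law: V(z) = (u*/κ) · ln(z/z₀) ⇒ u* = κ · V / ln(z/z₀)
u* = 0.41 × 5.4 / ln(3.7/0.000273) = 0.41 × 5.4 / 9.5144
   = 2.2140 / 9.5144 = 0.2327 m/s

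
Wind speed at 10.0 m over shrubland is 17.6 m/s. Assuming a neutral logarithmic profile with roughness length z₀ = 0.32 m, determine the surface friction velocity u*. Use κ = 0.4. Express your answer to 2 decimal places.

Log law: V(z) = (u*/κ) · ln(z/z₀) ⇒ u* = κ · V / ln(z/z₀)
u* = 0.4 × 17.6 / ln(10.0/0.32) = 0.4 × 17.6 / 3.4420
   = 7.0400 / 3.4420 = 2.0453 m/s

u* ≈ 2.05 m/s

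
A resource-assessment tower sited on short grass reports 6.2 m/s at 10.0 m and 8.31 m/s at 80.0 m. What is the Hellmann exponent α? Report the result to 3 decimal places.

α ≈ 0.141

Power law: V₂/V₁ = (z₂/z₁)^α ⇒ α = ln(V₂/V₁) / ln(z₂/z₁)
α = ln(8.31/6.2) / ln(80.0/10.0) = ln(1.3403) / ln(8.0000)
  = 0.29291 / 2.07944 = 0.14086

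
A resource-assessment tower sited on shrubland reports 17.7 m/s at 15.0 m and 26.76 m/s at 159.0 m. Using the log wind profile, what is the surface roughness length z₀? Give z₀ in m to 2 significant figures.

Log law: V(z) ∝ ln(z/z₀). With r = V₁/V₂ = 17.7/26.76 = 0.66143,
r · ln(z₂/z₀) = ln(z₁/z₀) ⇒ ln z₀ = (ln z₁ − r·ln z₂)/(1 − r)
ln z₀ = (2.70805 − 0.66143×5.06890) / 0.33857 = -1.9042
z₀ = exp(-1.9042) = 0.1489 m

z₀ ≈ 0.15 m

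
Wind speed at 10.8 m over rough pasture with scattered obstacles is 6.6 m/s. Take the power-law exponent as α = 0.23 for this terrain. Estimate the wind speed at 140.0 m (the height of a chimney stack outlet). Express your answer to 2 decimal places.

Power-law profile: V₂ = V₁ · (z₂/z₁)^α
V₂ = 6.6 × (140.0/10.8)^0.23 = 6.6 × (12.9630)^0.23
    = 6.6 × 1.8027 = 11.8978 m/s

11.90 m/s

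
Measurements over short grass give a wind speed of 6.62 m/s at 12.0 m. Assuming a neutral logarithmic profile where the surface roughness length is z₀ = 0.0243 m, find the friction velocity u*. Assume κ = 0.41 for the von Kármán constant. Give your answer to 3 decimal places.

Log law: V(z) = (u*/κ) · ln(z/z₀) ⇒ u* = κ · V / ln(z/z₀)
u* = 0.41 × 6.62 / ln(12.0/0.0243) = 0.41 × 6.62 / 6.2022
   = 2.7142 / 6.2022 = 0.4376 m/s

u* ≈ 0.438 m/s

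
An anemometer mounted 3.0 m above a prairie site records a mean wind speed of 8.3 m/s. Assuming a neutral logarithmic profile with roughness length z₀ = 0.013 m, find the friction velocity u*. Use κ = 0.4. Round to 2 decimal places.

Log law: V(z) = (u*/κ) · ln(z/z₀) ⇒ u* = κ · V / ln(z/z₀)
u* = 0.4 × 8.3 / ln(3.0/0.013) = 0.4 × 8.3 / 5.4414
   = 3.3200 / 5.4414 = 0.6101 m/s

u* ≈ 0.61 m/s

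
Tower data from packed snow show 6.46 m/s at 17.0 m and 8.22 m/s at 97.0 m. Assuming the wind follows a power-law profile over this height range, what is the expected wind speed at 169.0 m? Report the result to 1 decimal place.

8.9 m/s

First find α: α = ln(V₂/V₁)/ln(z₂/z₁) = ln(8.22/6.46)/ln(97.0/17.0) = 0.24094/1.74150 = 0.1384
Extrapolate from 97.0 m to 169.0 m: V₃ = 8.22 × (169.0/97.0)^0.1384 = 8.22 × 1.0798 = 8.8763 m/s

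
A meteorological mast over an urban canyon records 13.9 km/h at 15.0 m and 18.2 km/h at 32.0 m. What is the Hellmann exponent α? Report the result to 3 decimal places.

α ≈ 0.356

Power law: V₂/V₁ = (z₂/z₁)^α ⇒ α = ln(V₂/V₁) / ln(z₂/z₁)
α = ln(18.2/13.9) / ln(32.0/15.0) = ln(1.3094) / ln(2.1333)
  = 0.26953 / 0.75769 = 0.35573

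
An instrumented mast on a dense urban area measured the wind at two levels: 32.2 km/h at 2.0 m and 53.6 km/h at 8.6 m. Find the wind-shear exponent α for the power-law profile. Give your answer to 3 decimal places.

α ≈ 0.349

Power law: V₂/V₁ = (z₂/z₁)^α ⇒ α = ln(V₂/V₁) / ln(z₂/z₁)
α = ln(53.6/32.2) / ln(8.6/2.0) = ln(1.6646) / ln(4.3000)
  = 0.50958 / 1.45862 = 0.34936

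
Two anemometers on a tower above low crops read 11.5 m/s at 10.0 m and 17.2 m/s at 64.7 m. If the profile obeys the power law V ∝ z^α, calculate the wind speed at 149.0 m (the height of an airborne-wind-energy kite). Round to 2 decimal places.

20.59 m/s

First find α: α = ln(V₂/V₁)/ln(z₂/z₁) = ln(17.2/11.5)/ln(64.7/10.0) = 0.40256/1.86718 = 0.2156
Extrapolate from 64.7 m to 149.0 m: V₃ = 17.2 × (149.0/64.7)^0.2156 = 17.2 × 1.1970 = 20.5890 m/s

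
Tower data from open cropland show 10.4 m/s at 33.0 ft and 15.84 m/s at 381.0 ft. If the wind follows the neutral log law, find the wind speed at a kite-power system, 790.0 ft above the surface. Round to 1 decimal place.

Log law: V ∝ ln(z/z₀). From the pair, with r = V₁/V₂ = 0.65657,
ln z₀ = (ln z₁ − r·ln z₂)/(1 − r) = (3.4965 − 0.65657×5.9428)/0.34343 = -1.1802 → z₀ = 0.3072 ft
V₃ = V₁ · ln(z₃/z₀)/ln(z₁/z₀) = 10.4 × 7.8523/4.6767 = 17.4617 m/s

17.5 m/s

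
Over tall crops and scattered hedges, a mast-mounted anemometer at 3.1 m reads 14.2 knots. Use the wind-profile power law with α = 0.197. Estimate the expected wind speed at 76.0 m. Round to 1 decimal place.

Power-law profile: V₂ = V₁ · (z₂/z₁)^α
V₂ = 14.2 × (76.0/3.1)^0.197 = 14.2 × (24.5161)^0.197
    = 14.2 × 1.8781 = 26.6692 knots

26.7 knots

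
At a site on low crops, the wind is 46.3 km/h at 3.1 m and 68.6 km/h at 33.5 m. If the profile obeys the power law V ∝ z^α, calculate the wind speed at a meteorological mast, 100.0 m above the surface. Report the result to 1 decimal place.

First find α: α = ln(V₂/V₁)/ln(z₂/z₁) = ln(68.6/46.3)/ln(33.5/3.1) = 0.39315/2.38014 = 0.1652
Extrapolate from 33.5 m to 100.0 m: V₃ = 68.6 × (100.0/33.5)^0.1652 = 68.6 × 1.1980 = 82.1820 km/h

82.2 km/h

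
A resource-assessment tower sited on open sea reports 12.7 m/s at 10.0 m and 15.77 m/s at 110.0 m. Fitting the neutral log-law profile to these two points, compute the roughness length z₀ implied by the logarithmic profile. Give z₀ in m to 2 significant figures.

z₀ ≈ 0.00049 m

Log law: V(z) ∝ ln(z/z₀). With r = V₁/V₂ = 12.7/15.77 = 0.80533,
r · ln(z₂/z₀) = ln(z₁/z₀) ⇒ ln z₀ = (ln z₁ − r·ln z₂)/(1 − r)
ln z₀ = (2.30259 − 0.80533×4.70048) / 0.19467 = -7.6170
z₀ = exp(-7.6170) = 0.0004920 m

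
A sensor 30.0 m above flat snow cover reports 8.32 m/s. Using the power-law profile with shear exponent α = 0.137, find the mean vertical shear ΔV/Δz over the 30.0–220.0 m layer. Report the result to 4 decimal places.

0.0137 m/s/m

Power law: V₂ = V₁ · (z₂/z₁)^α = 8.32 × (7.3333)^0.137 = 10.9312 m/s
ΔV/Δz = (10.9312 − 8.32)/(220.0 − 30.0) = 2.6112/190.0000 = 0.01374 m/s/m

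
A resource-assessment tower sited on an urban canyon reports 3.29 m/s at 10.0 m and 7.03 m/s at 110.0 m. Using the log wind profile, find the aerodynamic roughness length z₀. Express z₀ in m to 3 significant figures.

z₀ ≈ 1.21 m

Log law: V(z) ∝ ln(z/z₀). With r = V₁/V₂ = 3.29/7.03 = 0.46799,
r · ln(z₂/z₀) = ln(z₁/z₀) ⇒ ln z₀ = (ln z₁ − r·ln z₂)/(1 − r)
ln z₀ = (2.30259 − 0.46799×4.70048) / 0.53201 = 0.1932
z₀ = exp(0.1932) = 1.213 m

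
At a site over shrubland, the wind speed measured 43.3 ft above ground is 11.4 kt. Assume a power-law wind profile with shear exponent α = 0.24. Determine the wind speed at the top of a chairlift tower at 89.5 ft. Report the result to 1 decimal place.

Power-law profile: V₂ = V₁ · (z₂/z₁)^α
V₂ = 11.4 × (89.5/43.3)^0.24 = 11.4 × (2.0670)^0.24
    = 11.4 × 1.1904 = 13.5702 kt

13.6 kt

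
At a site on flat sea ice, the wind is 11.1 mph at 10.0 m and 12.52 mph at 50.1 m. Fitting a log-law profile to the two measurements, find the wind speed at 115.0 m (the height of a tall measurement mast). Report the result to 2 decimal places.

Log law: V ∝ ln(z/z₀). From the pair, with r = V₁/V₂ = 0.88658,
ln z₀ = (ln z₁ − r·ln z₂)/(1 − r) = (2.3026 − 0.88658×3.9140)/0.11342 = -10.2939 → z₀ = 0.00003384 m
V₃ = V₁ · ln(z₃/z₀)/ln(z₁/z₀) = 11.1 × 15.0388/12.5964 = 13.2522 mph

13.25 mph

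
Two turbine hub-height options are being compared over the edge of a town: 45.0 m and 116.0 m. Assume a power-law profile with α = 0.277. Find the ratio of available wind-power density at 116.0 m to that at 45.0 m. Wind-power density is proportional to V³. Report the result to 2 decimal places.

Speed ratio: V_B/V_A = (z_B/z_A)^α = (116.0/45.0)^0.277 = (2.5778)^0.277 = 1.29992
Power-density ratio: P_B/P_A = (V_B/V_A)³ = (1.29992)³ = 2.19657

2.20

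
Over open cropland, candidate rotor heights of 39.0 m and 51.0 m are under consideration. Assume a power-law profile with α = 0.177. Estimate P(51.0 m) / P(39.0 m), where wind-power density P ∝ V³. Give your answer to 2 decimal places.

Speed ratio: V_B/V_A = (z_B/z_A)^α = (51.0/39.0)^0.177 = (1.3077)^0.177 = 1.04863
Power-density ratio: P_B/P_A = (V_B/V_A)³ = (1.04863)³ = 1.15309

1.15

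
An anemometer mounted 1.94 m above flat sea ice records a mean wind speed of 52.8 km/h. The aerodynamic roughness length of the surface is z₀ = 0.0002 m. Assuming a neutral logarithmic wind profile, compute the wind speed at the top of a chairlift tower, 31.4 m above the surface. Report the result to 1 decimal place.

Log law: V(z) ∝ ln(z/z₀), so V₂/V₁ = ln(z₂/z₀) / ln(z₁/z₀).
ln(31.4/0.0002) = 11.9640, ln(1.94/0.0002) = 9.1799
V₂ = 52.8 × 11.9640/9.1799 = 52.8 × 1.3033 = 68.8134 km/h

68.8 km/h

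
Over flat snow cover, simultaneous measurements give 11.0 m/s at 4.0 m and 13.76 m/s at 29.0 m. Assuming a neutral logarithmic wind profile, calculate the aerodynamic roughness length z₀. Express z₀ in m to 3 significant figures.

z₀ ≈ 0.00149 m

Log law: V(z) ∝ ln(z/z₀). With r = V₁/V₂ = 11.0/13.76 = 0.79942,
r · ln(z₂/z₀) = ln(z₁/z₀) ⇒ ln z₀ = (ln z₁ − r·ln z₂)/(1 − r)
ln z₀ = (1.38629 − 0.79942×3.36730) / 0.20058 = -6.5090
z₀ = exp(-6.5090) = 0.001490 m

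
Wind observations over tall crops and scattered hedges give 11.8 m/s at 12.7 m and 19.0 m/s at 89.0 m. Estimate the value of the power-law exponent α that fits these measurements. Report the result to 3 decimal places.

Power law: V₂/V₁ = (z₂/z₁)^α ⇒ α = ln(V₂/V₁) / ln(z₂/z₁)
α = ln(19.0/11.8) / ln(89.0/12.7) = ln(1.6102) / ln(7.0079)
  = 0.47634 / 1.94703 = 0.24465

α ≈ 0.245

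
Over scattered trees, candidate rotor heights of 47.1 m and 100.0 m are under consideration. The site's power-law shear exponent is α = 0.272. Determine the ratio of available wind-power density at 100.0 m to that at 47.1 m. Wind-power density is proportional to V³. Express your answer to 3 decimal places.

Speed ratio: V_B/V_A = (z_B/z_A)^α = (100.0/47.1)^0.272 = (2.1231)^0.272 = 1.22726
Power-density ratio: P_B/P_A = (V_B/V_A)³ = (1.22726)³ = 1.84848

1.848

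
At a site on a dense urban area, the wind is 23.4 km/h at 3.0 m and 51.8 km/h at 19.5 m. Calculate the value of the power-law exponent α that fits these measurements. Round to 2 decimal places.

α ≈ 0.42

Power law: V₂/V₁ = (z₂/z₁)^α ⇒ α = ln(V₂/V₁) / ln(z₂/z₁)
α = ln(51.8/23.4) / ln(19.5/3.0) = ln(2.2137) / ln(6.5000)
  = 0.79465 / 1.87180 = 0.42454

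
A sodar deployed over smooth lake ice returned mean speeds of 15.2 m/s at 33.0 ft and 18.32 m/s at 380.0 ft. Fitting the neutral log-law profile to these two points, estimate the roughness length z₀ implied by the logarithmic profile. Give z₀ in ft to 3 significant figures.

Log law: V(z) ∝ ln(z/z₀). With r = V₁/V₂ = 15.2/18.32 = 0.82969,
r · ln(z₂/z₀) = ln(z₁/z₀) ⇒ ln z₀ = (ln z₁ − r·ln z₂)/(1 − r)
ln z₀ = (3.49651 − 0.82969×5.94017) / 0.17031 = -8.4085
z₀ = exp(-8.4085) = 0.0002230 ft

z₀ ≈ 0.000223 ft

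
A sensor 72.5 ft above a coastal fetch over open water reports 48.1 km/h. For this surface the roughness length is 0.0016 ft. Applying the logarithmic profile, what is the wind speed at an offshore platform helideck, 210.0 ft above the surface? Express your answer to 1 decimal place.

52.9 km/h

Log law: V(z) ∝ ln(z/z₀), so V₂/V₁ = ln(z₂/z₀) / ln(z₁/z₀).
ln(210.0/0.0016) = 11.7849, ln(72.5/0.0016) = 10.7213
V₂ = 48.1 × 11.7849/10.7213 = 48.1 × 1.0992 = 52.8714 km/h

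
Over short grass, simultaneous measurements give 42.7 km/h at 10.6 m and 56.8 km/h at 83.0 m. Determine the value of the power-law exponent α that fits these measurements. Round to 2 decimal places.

Power law: V₂/V₁ = (z₂/z₁)^α ⇒ α = ln(V₂/V₁) / ln(z₂/z₁)
α = ln(56.8/42.7) / ln(83.0/10.6) = ln(1.3302) / ln(7.8302)
  = 0.28534 / 2.05799 = 0.13865

α ≈ 0.14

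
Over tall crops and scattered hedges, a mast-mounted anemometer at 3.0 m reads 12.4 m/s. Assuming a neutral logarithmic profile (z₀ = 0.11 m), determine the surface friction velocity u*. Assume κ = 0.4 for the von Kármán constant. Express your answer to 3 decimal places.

Log law: V(z) = (u*/κ) · ln(z/z₀) ⇒ u* = κ · V / ln(z/z₀)
u* = 0.4 × 12.4 / ln(3.0/0.11) = 0.4 × 12.4 / 3.3059
   = 4.9600 / 3.3059 = 1.5004 m/s

u* ≈ 1.500 m/s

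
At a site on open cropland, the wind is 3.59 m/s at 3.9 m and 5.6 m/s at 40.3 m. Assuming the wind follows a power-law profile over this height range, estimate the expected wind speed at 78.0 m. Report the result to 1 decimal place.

6.4 m/s

First find α: α = ln(V₂/V₁)/ln(z₂/z₁) = ln(5.6/3.59)/ln(40.3/3.9) = 0.44461/2.33537 = 0.1904
Extrapolate from 40.3 m to 78.0 m: V₃ = 5.6 × (78.0/40.3)^0.1904 = 5.6 × 1.1340 = 6.3502 m/s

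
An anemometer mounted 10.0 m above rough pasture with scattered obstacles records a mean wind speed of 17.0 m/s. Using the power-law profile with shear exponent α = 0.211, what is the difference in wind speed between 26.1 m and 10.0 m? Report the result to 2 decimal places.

3.81 m/s

Power law: V₂ = V₁ · (z₂/z₁)^α = 17.0 × (2.6100)^0.211 = 20.8142 m/s
ΔV = 20.8142 − 17.0 = 3.8142 m/s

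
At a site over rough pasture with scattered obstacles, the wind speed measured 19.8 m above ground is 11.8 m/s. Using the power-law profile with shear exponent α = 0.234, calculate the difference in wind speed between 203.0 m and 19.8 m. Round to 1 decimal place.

Power law: V₂ = V₁ · (z₂/z₁)^α = 11.8 × (10.2525)^0.234 = 20.3431 m/s
ΔV = 20.3431 − 11.8 = 8.5431 m/s

8.5 m/s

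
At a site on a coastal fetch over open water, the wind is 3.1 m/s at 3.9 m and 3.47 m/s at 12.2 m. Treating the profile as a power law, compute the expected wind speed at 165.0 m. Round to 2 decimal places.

4.49 m/s

First find α: α = ln(V₂/V₁)/ln(z₂/z₁) = ln(3.47/3.1)/ln(12.2/3.9) = 0.11275/1.14046 = 0.0989
Extrapolate from 12.2 m to 165.0 m: V₃ = 3.47 × (165.0/12.2)^0.0989 = 3.47 × 1.2937 = 4.4891 m/s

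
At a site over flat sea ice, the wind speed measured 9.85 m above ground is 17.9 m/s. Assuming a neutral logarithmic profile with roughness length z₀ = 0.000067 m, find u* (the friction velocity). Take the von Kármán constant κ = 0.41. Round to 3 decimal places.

Log law: V(z) = (u*/κ) · ln(z/z₀) ⇒ u* = κ · V / ln(z/z₀)
u* = 0.41 × 17.9 / ln(9.85/0.000067) = 0.41 × 17.9 / 11.8983
   = 7.3390 / 11.8983 = 0.6168 m/s

u* ≈ 0.617 m/s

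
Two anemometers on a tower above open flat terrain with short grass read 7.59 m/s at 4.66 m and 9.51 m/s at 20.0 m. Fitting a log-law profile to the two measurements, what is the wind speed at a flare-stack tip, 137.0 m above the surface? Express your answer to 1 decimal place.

Log law: V ∝ ln(z/z₀). From the pair, with r = V₁/V₂ = 0.79811,
ln z₀ = (ln z₁ − r·ln z₂)/(1 − r) = (1.5390 − 0.79811×2.9957)/0.20189 = -4.2196 → z₀ = 0.01470 m
V₃ = V₁ · ln(z₃/z₀)/ln(z₁/z₀) = 7.59 × 9.1395/5.7586 = 12.0462 m/s

12.0 m/s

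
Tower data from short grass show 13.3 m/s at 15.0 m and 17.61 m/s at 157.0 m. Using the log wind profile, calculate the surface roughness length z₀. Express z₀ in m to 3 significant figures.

Log law: V(z) ∝ ln(z/z₀). With r = V₁/V₂ = 13.3/17.61 = 0.75525,
r · ln(z₂/z₀) = ln(z₁/z₀) ⇒ ln z₀ = (ln z₁ − r·ln z₂)/(1 − r)
ln z₀ = (2.70805 − 0.75525×5.05625) / 0.24475 = -4.5381
z₀ = exp(-4.5381) = 0.01069 m

z₀ ≈ 0.0107 m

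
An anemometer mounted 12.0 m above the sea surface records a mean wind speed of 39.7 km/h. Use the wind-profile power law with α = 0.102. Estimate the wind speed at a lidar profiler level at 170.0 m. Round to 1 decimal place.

52.0 km/h

Power-law profile: V₂ = V₁ · (z₂/z₁)^α
V₂ = 39.7 × (170.0/12.0)^0.102 = 39.7 × (14.1667)^0.102
    = 39.7 × 1.3105 = 52.0259 km/h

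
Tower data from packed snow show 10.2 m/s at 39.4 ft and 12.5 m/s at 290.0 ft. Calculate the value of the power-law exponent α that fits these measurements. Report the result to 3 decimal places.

α ≈ 0.102

Power law: V₂/V₁ = (z₂/z₁)^α ⇒ α = ln(V₂/V₁) / ln(z₂/z₁)
α = ln(12.5/10.2) / ln(290.0/39.4) = ln(1.2255) / ln(7.3604)
  = 0.20334 / 1.99612 = 0.10187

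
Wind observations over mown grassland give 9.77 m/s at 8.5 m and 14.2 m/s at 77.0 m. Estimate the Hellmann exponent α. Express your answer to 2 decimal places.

Power law: V₂/V₁ = (z₂/z₁)^α ⇒ α = ln(V₂/V₁) / ln(z₂/z₁)
α = ln(14.2/9.77) / ln(77.0/8.5) = ln(1.4534) / ln(9.0588)
  = 0.37393 / 2.20374 = 0.16968

α ≈ 0.17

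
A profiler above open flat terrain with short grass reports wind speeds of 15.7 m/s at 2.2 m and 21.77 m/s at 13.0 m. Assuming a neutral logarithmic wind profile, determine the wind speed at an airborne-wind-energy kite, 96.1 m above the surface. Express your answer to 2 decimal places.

28.61 m/s

Log law: V ∝ ln(z/z₀). From the pair, with r = V₁/V₂ = 0.72118,
ln z₀ = (ln z₁ − r·ln z₂)/(1 − r) = (0.7885 − 0.72118×2.5649)/0.27882 = -3.8064 → z₀ = 0.02223 m
V₃ = V₁ · ln(z₃/z₀)/ln(z₁/z₀) = 15.7 × 8.3718/4.5949 = 28.6052 m/s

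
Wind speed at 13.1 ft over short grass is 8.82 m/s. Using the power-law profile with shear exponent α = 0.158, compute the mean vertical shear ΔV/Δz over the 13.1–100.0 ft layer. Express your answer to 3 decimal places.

0.038 m/s/ft

Power law: V₂ = V₁ · (z₂/z₁)^α = 8.82 × (7.6336)^0.158 = 12.1602 m/s
ΔV/Δz = (12.1602 − 8.82)/(100.0 − 13.1) = 3.3402/86.9000 = 0.03844 m/s/ft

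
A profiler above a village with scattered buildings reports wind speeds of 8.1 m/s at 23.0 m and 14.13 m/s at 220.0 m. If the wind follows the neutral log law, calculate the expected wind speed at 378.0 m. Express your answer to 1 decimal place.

15.6 m/s

Log law: V ∝ ln(z/z₀). From the pair, with r = V₁/V₂ = 0.57325,
ln z₀ = (ln z₁ − r·ln z₂)/(1 − r) = (3.1355 − 0.57325×5.3936)/0.42675 = 0.1022 → z₀ = 1.108 m
V₃ = V₁ · ln(z₃/z₀)/ln(z₁/z₀) = 8.1 × 5.8327/3.0333 = 15.5754 m/s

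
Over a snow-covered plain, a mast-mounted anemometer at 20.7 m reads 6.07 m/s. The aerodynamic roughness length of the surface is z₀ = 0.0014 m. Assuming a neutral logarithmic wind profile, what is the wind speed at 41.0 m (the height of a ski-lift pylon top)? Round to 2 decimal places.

6.50 m/s

Log law: V(z) ∝ ln(z/z₀), so V₂/V₁ = ln(z₂/z₀) / ln(z₁/z₀).
ln(41.0/0.0014) = 10.2849, ln(20.7/0.0014) = 9.6014
V₂ = 6.07 × 10.2849/9.6014 = 6.07 × 1.0712 = 6.5021 m/s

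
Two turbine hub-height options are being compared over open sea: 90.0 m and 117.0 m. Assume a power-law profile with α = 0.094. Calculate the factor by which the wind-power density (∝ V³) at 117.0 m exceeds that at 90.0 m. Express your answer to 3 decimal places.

1.077

Speed ratio: V_B/V_A = (z_B/z_A)^α = (117.0/90.0)^0.094 = (1.3000)^0.094 = 1.02497
Power-density ratio: P_B/P_A = (V_B/V_A)³ = (1.02497)³ = 1.07679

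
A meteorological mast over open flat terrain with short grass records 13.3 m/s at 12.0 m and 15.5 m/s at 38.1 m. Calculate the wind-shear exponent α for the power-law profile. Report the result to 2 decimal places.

Power law: V₂/V₁ = (z₂/z₁)^α ⇒ α = ln(V₂/V₁) / ln(z₂/z₁)
α = ln(15.5/13.3) / ln(38.1/12.0) = ln(1.1654) / ln(3.1750)
  = 0.15308 / 1.15531 = 0.13250

α ≈ 0.13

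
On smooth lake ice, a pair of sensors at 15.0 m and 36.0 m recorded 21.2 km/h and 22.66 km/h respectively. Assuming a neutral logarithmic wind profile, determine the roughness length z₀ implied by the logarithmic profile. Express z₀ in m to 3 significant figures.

z₀ ≈ 0.0000452 m

Log law: V(z) ∝ ln(z/z₀). With r = V₁/V₂ = 21.2/22.66 = 0.93557,
r · ln(z₂/z₀) = ln(z₁/z₀) ⇒ ln z₀ = (ln z₁ − r·ln z₂)/(1 − r)
ln z₀ = (2.70805 − 0.93557×3.58352) / 0.06443 = -10.0042
z₀ = exp(-10.0042) = 0.00004521 m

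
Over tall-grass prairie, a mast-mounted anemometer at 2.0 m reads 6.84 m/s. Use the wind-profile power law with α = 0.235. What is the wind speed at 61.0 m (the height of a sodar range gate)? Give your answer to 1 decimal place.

15.3 m/s

Power-law profile: V₂ = V₁ · (z₂/z₁)^α
V₂ = 6.84 × (61.0/2.0)^0.235 = 6.84 × (30.5000)^0.235
    = 6.84 × 2.2326 = 15.2710 m/s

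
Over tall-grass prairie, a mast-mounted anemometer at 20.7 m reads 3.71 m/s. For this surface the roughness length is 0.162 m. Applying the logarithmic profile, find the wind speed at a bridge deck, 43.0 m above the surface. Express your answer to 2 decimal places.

4.27 m/s

Log law: V(z) ∝ ln(z/z₀), so V₂/V₁ = ln(z₂/z₀) / ln(z₁/z₀).
ln(43.0/0.162) = 5.5814, ln(20.7/0.162) = 4.8503
V₂ = 3.71 × 5.5814/4.8503 = 3.71 × 1.1507 = 4.2692 m/s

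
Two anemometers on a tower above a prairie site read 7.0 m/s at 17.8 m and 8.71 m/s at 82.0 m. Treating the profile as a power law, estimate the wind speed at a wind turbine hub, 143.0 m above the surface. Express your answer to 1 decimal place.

9.4 m/s

First find α: α = ln(V₂/V₁)/ln(z₂/z₁) = ln(8.71/7.0)/ln(82.0/17.8) = 0.21856/1.52752 = 0.1431
Extrapolate from 82.0 m to 143.0 m: V₃ = 8.71 × (143.0/82.0)^0.1431 = 8.71 × 1.0828 = 9.4314 m/s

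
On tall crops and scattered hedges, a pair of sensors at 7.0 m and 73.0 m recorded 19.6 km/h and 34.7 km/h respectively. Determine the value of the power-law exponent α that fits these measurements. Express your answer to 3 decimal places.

Power law: V₂/V₁ = (z₂/z₁)^α ⇒ α = ln(V₂/V₁) / ln(z₂/z₁)
α = ln(34.7/19.6) / ln(73.0/7.0) = ln(1.7704) / ln(10.4286)
  = 0.57121 / 2.34455 = 0.24363

α ≈ 0.244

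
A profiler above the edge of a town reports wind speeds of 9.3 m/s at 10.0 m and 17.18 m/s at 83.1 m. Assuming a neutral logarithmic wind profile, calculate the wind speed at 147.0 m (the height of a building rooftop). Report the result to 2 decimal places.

19.30 m/s

Log law: V ∝ ln(z/z₀). From the pair, with r = V₁/V₂ = 0.54133,
ln z₀ = (ln z₁ − r·ln z₂)/(1 − r) = (2.3026 − 0.54133×4.4200)/0.45867 = -0.1964 → z₀ = 0.8216 m
V₃ = V₁ · ln(z₃/z₀)/ln(z₁/z₀) = 9.3 × 5.1869/2.4990 = 19.3027 m/s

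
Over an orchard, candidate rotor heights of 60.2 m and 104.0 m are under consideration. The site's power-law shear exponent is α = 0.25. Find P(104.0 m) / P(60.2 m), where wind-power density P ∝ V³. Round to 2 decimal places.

Speed ratio: V_B/V_A = (z_B/z_A)^α = (104.0/60.2)^0.25 = (1.7276)^0.25 = 1.14646
Power-density ratio: P_B/P_A = (V_B/V_A)³ = (1.14646)³ = 1.50688

1.51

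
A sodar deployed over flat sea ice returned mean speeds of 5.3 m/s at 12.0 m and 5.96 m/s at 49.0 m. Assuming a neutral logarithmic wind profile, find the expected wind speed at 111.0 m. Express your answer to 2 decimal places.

Log law: V ∝ ln(z/z₀). From the pair, with r = V₁/V₂ = 0.88926,
ln z₀ = (ln z₁ − r·ln z₂)/(1 − r) = (2.4849 − 0.88926×3.8918)/0.11074 = -8.8130 → z₀ = 0.0001488 m
V₃ = V₁ · ln(z₃/z₀)/ln(z₁/z₀) = 5.3 × 13.5226/11.2979 = 6.3436 m/s

6.34 m/s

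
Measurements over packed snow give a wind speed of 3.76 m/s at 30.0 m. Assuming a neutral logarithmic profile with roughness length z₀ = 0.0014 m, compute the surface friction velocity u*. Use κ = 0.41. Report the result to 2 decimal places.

Log law: V(z) = (u*/κ) · ln(z/z₀) ⇒ u* = κ · V / ln(z/z₀)
u* = 0.41 × 3.76 / ln(30.0/0.0014) = 0.41 × 3.76 / 9.9725
   = 1.5416 / 9.9725 = 0.1546 m/s

u* ≈ 0.15 m/s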